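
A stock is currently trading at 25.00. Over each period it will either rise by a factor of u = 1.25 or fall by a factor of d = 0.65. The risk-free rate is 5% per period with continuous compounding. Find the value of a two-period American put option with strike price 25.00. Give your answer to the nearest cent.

Risk-neutral probability p = (e^0.05 − 0.65)/(1.25 − 0.65) = 0.4013/0.6000 = 0.6688
Terminal stock prices: S_uu = 39.06, S_ud = 20.31, S_dd = 10.56
Terminal payoffs (K − S): max(-14.06, 0) = 0, max(4.688, 0) = 4.688, max(14.44, 0) = 14.44
Node u (S = 31.25): continuation = e^(−0.05)·[0.6688·0.0000 + 0.3312·4.6875] = 1.4768; exercise value = 0.0000 ≤ continuation, so V_u = 1.4768
Node d (S = 16.25): continuation = e^(−0.05)·[0.6688·4.6875 + 0.3312·14.4375] = 7.5307; exercise value = 8.7500 > continuation, so V_d = 8.7500 (exercise)
Node 0 (S = 25): continuation = e^(−0.05)·[0.6688·1.4768 + 0.3312·8.7500] = 3.6963; exercise value = 0.0000 ≤ continuation, so V_0 = 3.6963

3.70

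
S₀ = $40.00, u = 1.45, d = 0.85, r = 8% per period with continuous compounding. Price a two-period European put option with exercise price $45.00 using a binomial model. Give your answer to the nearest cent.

Risk-neutral probability p = (e^0.08 − 0.85)/(1.45 − 0.85) = 0.2333/0.6000 = 0.3888
Terminal stock prices: S_uu = 84.1, S_ud = 49.3, S_dd = 28.9
Terminal payoffs (K − S): max(-39.1, 0) = 0, max(-4.3, 0) = 0, max(16.1, 0) = 16.1
Node u (S = 58): V_u = e^(−0.08)·[0.3888·0.0000 + 0.6112·0.0000] = 0.0000
Node d (S = 34): V_d = e^(−0.08)·[0.3888·0.0000 + 0.6112·16.1000] = 9.0836
Node 0 (S = 40): V_0 = e^(−0.08)·[0.3888·0.0000 + 0.6112·9.0836] = 5.1249

$5.12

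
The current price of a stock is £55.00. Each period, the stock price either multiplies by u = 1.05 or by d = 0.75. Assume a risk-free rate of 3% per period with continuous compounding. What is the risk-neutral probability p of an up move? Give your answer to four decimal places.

p = 0.9348

Risk-neutral probability p = (e^0.03 − 0.75)/(1.05 − 0.75) = 0.2805/0.3000 = 0.9348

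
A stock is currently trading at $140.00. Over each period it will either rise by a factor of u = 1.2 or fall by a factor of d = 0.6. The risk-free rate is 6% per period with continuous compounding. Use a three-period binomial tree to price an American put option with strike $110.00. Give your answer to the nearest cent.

$7.33

Risk-neutral probability p = (e^0.06 − 0.6)/(1.2 − 0.6) = 0.4618/0.6000 = 0.7697
Terminal stock prices: S_uuu = 241.9, S_uud = 121, S_udd = 60.48, S_ddd = 30.24
Terminal payoffs (K − S): max(-131.9, 0) = 0, max(-10.96, 0) = 0, max(49.52, 0) = 49.52, max(79.76, 0) = 79.76
Node uu (S = 201.6): continuation = e^(−0.06)·[0.7697·0.0000 + 0.2303·0.0000] = 0.0000; exercise value = 0.0000 ≤ continuation, so V_uu = 0.0000
Node ud (S = 100.8): continuation = e^(−0.06)·[0.7697·0.0000 + 0.2303·49.5200] = 10.7390; exercise value = 9.2000 ≤ continuation, so V_ud = 10.7390
Node dd (S = 50.4): continuation = e^(−0.06)·[0.7697·49.5200 + 0.2303·79.7600] = 53.1941; exercise value = 59.6000 > continuation, so V_dd = 59.6000 (exercise)
Node u (S = 168): continuation = e^(−0.06)·[0.7697·0.0000 + 0.2303·10.7390] = 2.3289; exercise value = 0.0000 ≤ continuation, so V_u = 2.3289
Node d (S = 84): continuation = e^(−0.06)·[0.7697·10.7390 + 0.2303·59.6000] = 20.7097; exercise value = 26.0000 > continuation, so V_d = 26.0000 (exercise)
Node 0 (S = 140): continuation = e^(−0.06)·[0.7697·2.3289 + 0.2303·26.0000] = 7.3266; exercise value = 0.0000 ≤ continuation, so V_0 = 7.3266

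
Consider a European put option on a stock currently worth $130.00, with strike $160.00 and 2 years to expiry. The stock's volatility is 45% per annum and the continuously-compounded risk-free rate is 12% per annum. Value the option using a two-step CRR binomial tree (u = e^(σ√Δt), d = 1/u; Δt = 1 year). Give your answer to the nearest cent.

$30.68

CRR parameters: u = e^(σ√Δt) = e^(0.45·√1) = 1.5683, d = 1/u = 0.6376
Per-period rate: rΔt = 0.12·1 = 0.12, so R = e^0.12 = 1.1275
Risk-neutral probability p = (e^0.12 − 0.6376)/(1.5683 − 0.6376) = 0.4899/0.9307 = 0.5264
Terminal stock prices: S_uu = 319.7, S_ud = 130, S_dd = 52.85
Terminal payoffs (K − S): max(-159.7, 0) = 0, max(30, 0) = 30, max(107.1, 0) = 107.1
Node u (S = 203.9): V_u = e^(−0.12)·[0.5264·0.0000 + 0.4736·30.0000] = 12.6026
Node d (S = 82.89): V_d = e^(−0.12)·[0.5264·30.0000 + 0.4736·107.1459] = 59.0156
Node 0 (S = 130): V_0 = e^(−0.12)·[0.5264·12.6026 + 0.4736·59.0156] = 30.6750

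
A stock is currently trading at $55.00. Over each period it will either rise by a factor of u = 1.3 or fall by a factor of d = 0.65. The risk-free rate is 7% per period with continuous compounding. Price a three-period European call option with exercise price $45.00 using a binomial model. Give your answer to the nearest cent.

$22.43

Risk-neutral probability p = (e^0.07 − 0.65)/(1.3 − 0.65) = 0.4225/0.6500 = 0.6500
Terminal stock prices: S_uuu = 120.8, S_uud = 60.42, S_udd = 30.21, S_ddd = 15.1
Terminal payoffs (S − K): max(75.84, 0) = 75.84, max(15.42, 0) = 15.42, max(-14.79, 0) = 0, max(-29.9, 0) = 0
Node uu (S = 92.95): V_uu = e^(−0.07)·[0.6500·75.8350 + 0.3500·15.4175] = 50.9923
Node ud (S = 46.48): V_ud = e^(−0.07)·[0.6500·15.4175 + 0.3500·0.0000] = 9.3440
Node dd (S = 23.24): V_dd = e^(−0.07)·[0.6500·0.0000 + 0.3500·0.0000] = 0.0000
Node u (S = 71.5): V_u = e^(−0.07)·[0.6500·50.9923 + 0.3500·9.3440] = 33.9540
Node d (S = 35.75): V_d = e^(−0.07)·[0.6500·9.3440 + 0.3500·0.0000] = 5.6631
Node 0 (S = 55): V_0 = e^(−0.07)·[0.6500·33.9540 + 0.3500·5.6631] = 22.4264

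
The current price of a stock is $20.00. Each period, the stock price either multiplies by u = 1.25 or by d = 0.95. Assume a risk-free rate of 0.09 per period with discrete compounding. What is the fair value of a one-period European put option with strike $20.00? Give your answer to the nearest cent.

$0.49

Risk-neutral probability p = (1 + 0.09 − 0.95)/(1.25 − 0.95) = 0.1400/0.3000 = 0.4667
Terminal stock prices: S_u = 25, S_d = 19
Terminal payoffs (K − S): max(-5, 0) = 0, max(1, 0) = 1
Node 0 (S = 20): V_0 = 1/1.09·[0.4667·0.0000 + 0.5333·1.0000] = 0.4893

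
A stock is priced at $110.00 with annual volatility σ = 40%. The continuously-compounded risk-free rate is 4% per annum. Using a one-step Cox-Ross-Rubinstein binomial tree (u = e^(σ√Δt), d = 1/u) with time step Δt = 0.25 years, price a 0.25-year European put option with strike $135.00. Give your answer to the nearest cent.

$23.66

CRR parameters: u = e^(σ√Δt) = e^(0.4·√0.25) = 1.2214, d = 1/u = 0.8187
Per-period rate: rΔt = 0.04·0.25 = 0.01, so R = e^0.01 = 1.0101
Risk-neutral probability p = (e^0.01 − 0.8187)/(1.2214 − 0.8187) = 0.1913/0.4027 = 0.4751
Terminal stock prices: S_u = 134.4, S_d = 90.06
Terminal payoffs (K − S): max(0.6457, 0) = 0.6457, max(44.94, 0) = 44.94
Node 0 (S = 110): V_0 = e^(−0.01)·[0.4751·0.6457 + 0.5249·44.9396] = 23.6567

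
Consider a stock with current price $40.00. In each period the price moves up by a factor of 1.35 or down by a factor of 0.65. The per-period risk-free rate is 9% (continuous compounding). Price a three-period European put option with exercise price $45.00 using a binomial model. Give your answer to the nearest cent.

Risk-neutral probability p = (e^0.09 − 0.65)/(1.35 − 0.65) = 0.4442/0.7000 = 0.6345
Terminal stock prices: S_uuu = 98.42, S_uud = 47.39, S_udd = 22.82, S_ddd = 10.98
Terminal payoffs (K − S): max(-53.42, 0) = 0, max(-2.385, 0) = 0, max(22.18, 0) = 22.18, max(34.02, 0) = 34.02
Node uu (S = 72.9): V_uu = e^(−0.09)·[0.6345·0.0000 + 0.3655·0.0000] = 0.0000
Node ud (S = 35.1): V_ud = e^(−0.09)·[0.6345·0.0000 + 0.3655·22.1850] = 7.4100
Node dd (S = 16.9): V_dd = e^(−0.09)·[0.6345·22.1850 + 0.3655·34.0150] = 24.2269
Node u (S = 54): V_u = e^(−0.09)·[0.6345·0.0000 + 0.3655·7.4100] = 2.4750
Node d (S = 26): V_d = e^(−0.09)·[0.6345·7.4100 + 0.3655·24.2269] = 12.3893
Node 0 (S = 40): V_0 = e^(−0.09)·[0.6345·2.4750 + 0.3655·12.3893] = 5.5735

$5.57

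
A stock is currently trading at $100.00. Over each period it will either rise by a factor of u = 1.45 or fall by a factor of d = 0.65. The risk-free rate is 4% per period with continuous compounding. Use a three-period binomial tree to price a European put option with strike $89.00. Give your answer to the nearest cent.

Risk-neutral probability p = (e^0.04 − 0.65)/(1.45 − 0.65) = 0.3908/0.8000 = 0.4885
Terminal stock prices: S_uuu = 304.9, S_uud = 136.7, S_udd = 61.26, S_ddd = 27.46
Terminal payoffs (K − S): max(-215.9, 0) = 0, max(-47.66, 0) = 0, max(27.74, 0) = 27.74, max(61.54, 0) = 61.54
Node uu (S = 210.2): V_uu = e^(−0.04)·[0.4885·0.0000 + 0.5115·0.0000] = 0.0000
Node ud (S = 94.25): V_ud = e^(−0.04)·[0.4885·0.0000 + 0.5115·27.7375] = 13.6311
Node dd (S = 42.25): V_dd = e^(−0.04)·[0.4885·27.7375 + 0.5115·61.5375] = 43.2603
Node u (S = 145): V_u = e^(−0.04)·[0.4885·0.0000 + 0.5115·13.6311] = 6.6987
Node d (S = 65): V_d = e^(−0.04)·[0.4885·13.6311 + 0.5115·43.2603] = 27.6573
Node 0 (S = 100): V_0 = e^(−0.04)·[0.4885·6.6987 + 0.5115·27.6573] = 16.7357

$16.74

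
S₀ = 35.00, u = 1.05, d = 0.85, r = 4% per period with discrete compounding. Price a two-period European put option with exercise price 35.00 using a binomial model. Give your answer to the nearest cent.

0.35

Risk-neutral probability p = (1 + 0.04 − 0.85)/(1.05 − 0.85) = 0.1900/0.2000 = 0.9500
Terminal stock prices: S_uu = 38.59, S_ud = 31.24, S_dd = 25.29
Terminal payoffs (K − S): max(-3.587, 0) = 0, max(3.762, 0) = 3.762, max(9.713, 0) = 9.713
Node u (S = 36.75): V_u = 1/1.04·[0.9500·0.0000 + 0.0500·3.7625] = 0.1809
Node d (S = 29.75): V_d = 1/1.04·[0.9500·3.7625 + 0.0500·9.7125] = 3.9038
Node 0 (S = 35): V_0 = 1/1.04·[0.9500·0.1809 + 0.0500·3.9038] = 0.3529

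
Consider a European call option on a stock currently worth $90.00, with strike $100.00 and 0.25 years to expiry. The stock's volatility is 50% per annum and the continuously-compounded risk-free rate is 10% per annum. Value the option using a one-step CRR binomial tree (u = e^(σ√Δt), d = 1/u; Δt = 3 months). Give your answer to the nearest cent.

$7.41

CRR parameters: u = e^(σ√Δt) = e^(0.5·√0.25) = 1.2840, d = 1/u = 0.7788
Per-period rate: rΔt = 0.1·0.25 = 0.025, so R = e^0.025 = 1.0253
Risk-neutral probability p = (e^0.025 − 0.7788)/(1.2840 − 0.7788) = 0.2465/0.5052 = 0.4879
Terminal stock prices: S_u = 115.6, S_d = 70.09
Terminal payoffs (S − K): max(15.56, 0) = 15.56, max(-29.91, 0) = 0
Node 0 (S = 90): V_0 = e^(−0.025)·[0.4879·15.5623 + 0.5121·0.0000] = 7.4058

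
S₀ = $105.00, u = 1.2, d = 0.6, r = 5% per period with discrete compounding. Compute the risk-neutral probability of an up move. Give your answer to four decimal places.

p = 0.7500

Risk-neutral probability p = (1 + 0.05 − 0.6)/(1.2 − 0.6) = 0.4500/0.6000 = 0.7500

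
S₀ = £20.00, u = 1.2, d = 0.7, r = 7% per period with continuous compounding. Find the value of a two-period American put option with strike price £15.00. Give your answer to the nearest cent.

£0.29

Risk-neutral probability p = (e^0.07 − 0.7)/(1.2 − 0.7) = 0.3725/0.5000 = 0.7450
Terminal stock prices: S_uu = 28.8, S_ud = 16.8, S_dd = 9.8
Terminal payoffs (K − S): max(-13.8, 0) = 0, max(-1.8, 0) = 0, max(5.2, 0) = 5.2
Node u (S = 24): continuation = e^(−0.07)·[0.7450·0.0000 + 0.2550·0.0000] = 0.0000; exercise value = 0.0000 ≤ continuation, so V_u = 0.0000
Node d (S = 14): continuation = e^(−0.07)·[0.7450·0.0000 + 0.2550·5.2000] = 1.2363; exercise value = 1.0000 ≤ continuation, so V_d = 1.2363
Node 0 (S = 20): continuation = e^(−0.07)·[0.7450·0.0000 + 0.2550·1.2363] = 0.2939; exercise value = 0.0000 ≤ continuation, so V_0 = 0.2939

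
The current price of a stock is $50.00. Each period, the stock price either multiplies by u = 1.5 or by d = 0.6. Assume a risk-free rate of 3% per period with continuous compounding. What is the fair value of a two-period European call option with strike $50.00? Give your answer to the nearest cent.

Risk-neutral probability p = (e^0.03 − 0.6)/(1.5 − 0.6) = 0.4305/0.9000 = 0.4783
Terminal stock prices: S_uu = 112.5, S_ud = 45, S_dd = 18
Terminal payoffs (S − K): max(62.5, 0) = 62.5, max(-5, 0) = 0, max(-32, 0) = 0
Node u (S = 75): V_u = e^(−0.03)·[0.4783·62.5000 + 0.5217·0.0000] = 29.0092
Node d (S = 30): V_d = e^(−0.03)·[0.4783·0.0000 + 0.5217·0.0000] = 0.0000
Node 0 (S = 50): V_0 = e^(−0.03)·[0.4783·29.0092 + 0.5217·0.0000] = 13.4646

$13.46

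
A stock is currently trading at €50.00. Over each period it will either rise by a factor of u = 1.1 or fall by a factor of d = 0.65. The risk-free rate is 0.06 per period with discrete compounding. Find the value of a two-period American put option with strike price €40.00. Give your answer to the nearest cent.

Risk-neutral probability p = (1 + 0.06 − 0.65)/(1.1 − 0.65) = 0.4100/0.4500 = 0.9111
Terminal stock prices: S_uu = 60.5, S_ud = 35.75, S_dd = 21.13
Terminal payoffs (K − S): max(-20.5, 0) = 0, max(4.25, 0) = 4.25, max(18.87, 0) = 18.87
Node u (S = 55): continuation = 1/1.06·[0.9111·0.0000 + 0.0889·4.2500] = 0.3564; exercise value = 0.0000 ≤ continuation, so V_u = 0.3564
Node d (S = 32.5): continuation = 1/1.06·[0.9111·4.2500 + 0.0889·18.8750] = 5.2358; exercise value = 7.5000 > continuation, so V_d = 7.5000 (exercise)
Node 0 (S = 50): continuation = 1/1.06·[0.9111·0.3564 + 0.0889·7.5000] = 0.9353; exercise value = 0.0000 ≤ continuation, so V_0 = 0.9353

€0.94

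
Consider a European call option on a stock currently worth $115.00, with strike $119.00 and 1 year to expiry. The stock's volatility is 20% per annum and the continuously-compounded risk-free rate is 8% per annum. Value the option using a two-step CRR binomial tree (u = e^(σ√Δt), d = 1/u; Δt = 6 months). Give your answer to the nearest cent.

$11.48

CRR parameters: u = e^(σ√Δt) = e^(0.2·√0.5) = 1.1519, d = 1/u = 0.8681
Per-period rate: rΔt = 0.08·0.5 = 0.04, so R = e^0.04 = 1.0408
Risk-neutral probability p = (e^0.04 − 0.8681)/(1.1519 − 0.8681) = 0.1727/0.2838 = 0.6085
Terminal stock prices: S_uu = 152.6, S_ud = 115, S_dd = 86.67
Terminal payoffs (S − K): max(33.59, 0) = 33.59, max(-4, 0) = 0, max(-32.33, 0) = 0
Node u (S = 132.5): V_u = e^(−0.04)·[0.6085·33.5931 + 0.3915·0.0000] = 19.6402
Node d (S = 99.83): V_d = e^(−0.04)·[0.6085·0.0000 + 0.3915·0.0000] = 0.0000
Node 0 (S = 115): V_0 = e^(−0.04)·[0.6085·19.6402 + 0.3915·0.0000] = 11.4827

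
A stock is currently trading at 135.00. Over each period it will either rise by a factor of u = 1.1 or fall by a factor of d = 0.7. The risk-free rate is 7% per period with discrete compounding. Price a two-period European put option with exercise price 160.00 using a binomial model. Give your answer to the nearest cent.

Risk-neutral probability p = (1 + 0.07 − 0.7)/(1.1 − 0.7) = 0.3700/0.4000 = 0.9250
Terminal stock prices: S_uu = 163.4, S_ud = 103.9, S_dd = 66.15
Terminal payoffs (K − S): max(-3.35, 0) = 0, max(56.05, 0) = 56.05, max(93.85, 0) = 93.85
Node u (S = 148.5): V_u = 1/1.07·[0.9250·0.0000 + 0.0750·56.0500] = 3.9287
Node d (S = 94.5): V_d = 1/1.07·[0.9250·56.0500 + 0.0750·93.8500] = 55.0327
Node 0 (S = 135): V_0 = 1/1.07·[0.9250·3.9287 + 0.0750·55.0327] = 7.2538

7.25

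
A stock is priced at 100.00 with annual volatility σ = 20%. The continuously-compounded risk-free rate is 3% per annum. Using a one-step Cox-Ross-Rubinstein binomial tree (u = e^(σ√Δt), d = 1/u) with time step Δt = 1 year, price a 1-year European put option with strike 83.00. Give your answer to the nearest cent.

CRR parameters: u = e^(σ√Δt) = e^(0.2·√1) = 1.2214, d = 1/u = 0.8187
Per-period rate: rΔt = 0.03·1 = 0.03, so R = e^0.03 = 1.0305
Risk-neutral probability p = (e^0.03 − 0.8187)/(1.2214 − 0.8187) = 0.2117/0.4027 = 0.5258
Terminal stock prices: S_u = 122.1, S_d = 81.87
Terminal payoffs (K − S): max(-39.14, 0) = 0, max(1.127, 0) = 1.127
Node 0 (S = 100): V_0 = e^(−0.03)·[0.5258·0.0000 + 0.4742·1.1269] = 0.5186

0.52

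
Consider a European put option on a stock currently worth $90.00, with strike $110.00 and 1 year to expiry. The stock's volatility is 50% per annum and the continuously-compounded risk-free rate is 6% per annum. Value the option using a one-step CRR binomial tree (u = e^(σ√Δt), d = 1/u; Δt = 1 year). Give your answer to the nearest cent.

CRR parameters: u = e^(σ√Δt) = e^(0.5·√1) = 1.6487, d = 1/u = 0.6065
Per-period rate: rΔt = 0.06·1 = 0.06, so R = e^0.06 = 1.0618
Risk-neutral probability p = (e^0.06 − 0.6065)/(1.6487 − 0.6065) = 0.4553/1.0422 = 0.4369
Terminal stock prices: S_u = 148.4, S_d = 54.59
Terminal payoffs (K − S): max(-38.38, 0) = 0, max(55.41, 0) = 55.41
Node 0 (S = 90): V_0 = e^(−0.06)·[0.4369·0.0000 + 0.5631·55.4122] = 29.3869

$29.39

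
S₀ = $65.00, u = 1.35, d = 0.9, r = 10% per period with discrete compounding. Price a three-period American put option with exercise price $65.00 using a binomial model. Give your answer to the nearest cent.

$3.28

Risk-neutral probability p = (1 + 0.1 − 0.9)/(1.35 − 0.9) = 0.2000/0.4500 = 0.4444
Terminal stock prices: S_uuu = 159.9, S_uud = 106.6, S_udd = 71.08, S_ddd = 47.39
Terminal payoffs (K − S): max(-94.92, 0) = 0, max(-41.62, 0) = 0, max(-6.078, 0) = 0, max(17.61, 0) = 17.61
Node uu (S = 118.5): continuation = 1/1.1·[0.4444·0.0000 + 0.5556·0.0000] = 0.0000; exercise value = 0.0000 ≤ continuation, so V_uu = 0.0000
Node ud (S = 78.98): continuation = 1/1.1·[0.4444·0.0000 + 0.5556·0.0000] = 0.0000; exercise value = 0.0000 ≤ continuation, so V_ud = 0.0000
Node dd (S = 52.65): continuation = 1/1.1·[0.4444·0.0000 + 0.5556·17.6150] = 8.8965; exercise value = 12.3500 > continuation, so V_dd = 12.3500 (exercise)
Node u (S = 87.75): continuation = 1/1.1·[0.4444·0.0000 + 0.5556·0.0000] = 0.0000; exercise value = 0.0000 ≤ continuation, so V_u = 0.0000
Node d (S = 58.5): continuation = 1/1.1·[0.4444·0.0000 + 0.5556·12.3500] = 6.2374; exercise value = 6.5000 > continuation, so V_d = 6.5000 (exercise)
Node 0 (S = 65): continuation = 1/1.1·[0.4444·0.0000 + 0.5556·6.5000] = 3.2828; exercise value = 0.0000 ≤ continuation, so V_0 = 3.2828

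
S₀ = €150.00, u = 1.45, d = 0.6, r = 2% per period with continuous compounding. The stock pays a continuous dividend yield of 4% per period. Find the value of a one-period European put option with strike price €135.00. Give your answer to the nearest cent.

€24.38

Per-period risk-free factor R = e^0.02 = 1.0202; dividend-adjusted growth = e^(0.02−0.04) = 0.9802.
Risk-neutral probability p = (0.9802 − 0.6)/(1.45 − 0.6) = 0.3802/0.8500 = 0.4473
Terminal stock prices: S_u = 217.5, S_d = 90
Terminal payoffs (K − S): max(-82.5, 0) = 0, max(45, 0) = 45
Node 0 (S = 150): V_0 = e^(−0.02)·[0.4473·0.0000 + 0.5527·45.0000] = 24.3793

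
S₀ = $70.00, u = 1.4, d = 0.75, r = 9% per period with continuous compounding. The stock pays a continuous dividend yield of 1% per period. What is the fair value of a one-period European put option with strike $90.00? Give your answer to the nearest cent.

Per-period risk-free factor R = e^0.09 = 1.0942; dividend-adjusted growth = e^(0.09−0.01) = 1.0833.
Risk-neutral probability p = (1.0833 − 0.75)/(1.4 − 0.75) = 0.3333/0.6500 = 0.5127
Terminal stock prices: S_u = 98, S_d = 52.5
Terminal payoffs (K − S): max(-8, 0) = 0, max(37.5, 0) = 37.5
Node 0 (S = 70): V_0 = e^(−0.09)·[0.5127·0.0000 + 0.4873·37.5000] = 16.6993

$16.70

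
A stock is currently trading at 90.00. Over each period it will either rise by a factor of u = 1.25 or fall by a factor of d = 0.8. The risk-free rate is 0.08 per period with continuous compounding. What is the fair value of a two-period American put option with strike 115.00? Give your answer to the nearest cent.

Risk-neutral probability p = (e^0.08 − 0.8)/(1.25 − 0.8) = 0.2833/0.4500 = 0.6295
Terminal stock prices: S_uu = 140.6, S_ud = 90, S_dd = 57.6
Terminal payoffs (K − S): max(-25.62, 0) = 0, max(25, 0) = 25, max(57.4, 0) = 57.4
Node u (S = 112.5): continuation = e^(−0.08)·[0.6295·0.0000 + 0.3705·25.0000] = 8.5497; exercise value = 2.5000 ≤ continuation, so V_u = 8.5497
Node d (S = 72): continuation = e^(−0.08)·[0.6295·25.0000 + 0.3705·57.4000] = 34.1584; exercise value = 43.0000 > continuation, so V_d = 43.0000 (exercise)
Node 0 (S = 90): continuation = e^(−0.08)·[0.6295·8.5497 + 0.3705·43.0000] = 19.6740; exercise value = 25.0000 > continuation, so V_0 = 25.0000 (exercise)

25.00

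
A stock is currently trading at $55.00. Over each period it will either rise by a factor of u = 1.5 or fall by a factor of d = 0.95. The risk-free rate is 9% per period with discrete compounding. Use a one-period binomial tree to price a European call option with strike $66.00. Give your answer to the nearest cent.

Risk-neutral probability p = (1 + 0.09 − 0.95)/(1.5 − 0.95) = 0.1400/0.5500 = 0.2545
Terminal stock prices: S_u = 82.5, S_d = 52.25
Terminal payoffs (S − K): max(16.5, 0) = 16.5, max(-13.75, 0) = 0
Node 0 (S = 55): V_0 = 1/1.09·[0.2545·16.5000 + 0.7455·0.0000] = 3.8532

$3.85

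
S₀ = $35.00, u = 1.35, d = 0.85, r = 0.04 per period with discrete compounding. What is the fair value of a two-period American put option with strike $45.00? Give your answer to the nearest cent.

$10.15

Risk-neutral probability p = (1 + 0.04 − 0.85)/(1.35 − 0.85) = 0.1900/0.5000 = 0.3800
Terminal stock prices: S_uu = 63.79, S_ud = 40.16, S_dd = 25.29
Terminal payoffs (K − S): max(-18.79, 0) = 0, max(4.837, 0) = 4.837, max(19.71, 0) = 19.71
Node u (S = 47.25): continuation = 1/1.04·[0.3800·0.0000 + 0.6200·4.8375] = 2.8839; exercise value = 0.0000 ≤ continuation, so V_u = 2.8839
Node d (S = 29.75): continuation = 1/1.04·[0.3800·4.8375 + 0.6200·19.7125] = 13.5192; exercise value = 15.2500 > continuation, so V_d = 15.2500 (exercise)
Node 0 (S = 35): continuation = 1/1.04·[0.3800·2.8839 + 0.6200·15.2500] = 10.1451; exercise value = 10.0000 ≤ continuation, so V_0 = 10.1451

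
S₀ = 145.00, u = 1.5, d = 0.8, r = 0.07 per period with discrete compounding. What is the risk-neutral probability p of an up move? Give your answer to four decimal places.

Risk-neutral probability p = (1 + 0.07 − 0.8)/(1.5 − 0.8) = 0.2700/0.7000 = 0.3857

p = 0.3857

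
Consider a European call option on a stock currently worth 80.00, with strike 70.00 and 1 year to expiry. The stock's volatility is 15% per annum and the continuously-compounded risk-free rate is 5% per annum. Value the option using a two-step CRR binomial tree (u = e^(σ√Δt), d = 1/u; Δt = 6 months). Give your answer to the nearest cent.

14.25

CRR parameters: u = e^(σ√Δt) = e^(0.15·√0.5) = 1.1119, d = 1/u = 0.8994
Per-period rate: rΔt = 0.05·0.5 = 0.025, so R = e^0.025 = 1.0253
Risk-neutral probability p = (e^0.025 − 0.8994)/(1.1119 − 0.8994) = 0.1259/0.2125 = 0.5926
Terminal stock prices: S_uu = 98.9, S_ud = 80, S_dd = 64.71
Terminal payoffs (S − K): max(28.9, 0) = 28.9, max(10, 0) = 10, max(-5.291, 0) = 0
Node u (S = 88.95): V_u = e^(−0.025)·[0.5926·28.9049 + 0.4074·10.0000] = 20.6799
Node d (S = 71.95): V_d = e^(−0.025)·[0.5926·10.0000 + 0.4074·0.0000] = 5.7799
Node 0 (S = 80): V_0 = e^(−0.025)·[0.5926·20.6799 + 0.4074·5.7799] = 14.2493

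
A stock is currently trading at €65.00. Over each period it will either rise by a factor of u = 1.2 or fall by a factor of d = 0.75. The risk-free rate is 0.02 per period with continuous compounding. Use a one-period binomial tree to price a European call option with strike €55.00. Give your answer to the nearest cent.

€13.54

Risk-neutral probability p = (e^0.02 − 0.75)/(1.2 − 0.75) = 0.2702/0.4500 = 0.6004
Terminal stock prices: S_u = 78, S_d = 48.75
Terminal payoffs (S − K): max(23, 0) = 23, max(-6.25, 0) = 0
Node 0 (S = 65): V_0 = e^(−0.02)·[0.6004·23.0000 + 0.3996·0.0000] = 13.5368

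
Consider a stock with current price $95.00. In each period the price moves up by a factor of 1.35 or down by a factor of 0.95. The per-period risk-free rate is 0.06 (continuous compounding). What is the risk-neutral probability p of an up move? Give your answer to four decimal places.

p = 0.2796

Risk-neutral probability p = (e^0.06 − 0.95)/(1.35 − 0.95) = 0.1118/0.4000 = 0.2796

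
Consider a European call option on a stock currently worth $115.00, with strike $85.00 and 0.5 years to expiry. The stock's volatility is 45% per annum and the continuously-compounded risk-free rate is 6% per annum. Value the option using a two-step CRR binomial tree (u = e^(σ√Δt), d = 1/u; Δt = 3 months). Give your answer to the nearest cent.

CRR parameters: u = e^(σ√Δt) = e^(0.45·√0.25) = 1.2523, d = 1/u = 0.7985
Per-period rate: rΔt = 0.06·0.25 = 0.015, so R = e^0.015 = 1.0151
Risk-neutral probability p = (e^0.015 − 0.7985)/(1.2523 − 0.7985) = 0.2166/0.4538 = 0.4773
Terminal stock prices: S_uu = 180.4, S_ud = 115, S_dd = 73.33
Terminal payoffs (S − K): max(95.36, 0) = 95.36, max(30, 0) = 30, max(-11.67, 0) = 0
Node u (S = 144): V_u = e^(−0.015)·[0.4773·95.3559 + 0.5227·30.0000] = 60.2826
Node d (S = 91.83): V_d = e^(−0.015)·[0.4773·30.0000 + 0.5227·0.0000] = 14.1055
Node 0 (S = 115): V_0 = e^(−0.015)·[0.4773·60.2826 + 0.5227·14.1055] = 35.6072

$35.61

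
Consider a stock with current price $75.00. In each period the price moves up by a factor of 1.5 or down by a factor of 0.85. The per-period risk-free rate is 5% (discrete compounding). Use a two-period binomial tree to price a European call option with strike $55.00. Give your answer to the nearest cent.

Risk-neutral probability p = (1 + 0.05 − 0.85)/(1.5 − 0.85) = 0.2000/0.6500 = 0.3077
Terminal stock prices: S_uu = 168.8, S_ud = 95.62, S_dd = 54.19
Terminal payoffs (S − K): max(113.8, 0) = 113.8, max(40.62, 0) = 40.62, max(-0.8125, 0) = 0
Node u (S = 112.5): V_u = 1/1.05·[0.3077·113.7500 + 0.6923·40.6250] = 60.1190
Node d (S = 63.75): V_d = 1/1.05·[0.3077·40.6250 + 0.6923·0.0000] = 11.9048
Node 0 (S = 75): V_0 = 1/1.05·[0.3077·60.1190 + 0.6923·11.9048] = 25.4666

$25.47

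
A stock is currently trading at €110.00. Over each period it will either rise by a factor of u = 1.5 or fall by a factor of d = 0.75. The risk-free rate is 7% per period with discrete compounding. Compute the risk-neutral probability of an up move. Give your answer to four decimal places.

p = 0.4267

Risk-neutral probability p = (1 + 0.07 − 0.75)/(1.5 − 0.75) = 0.3200/0.7500 = 0.4267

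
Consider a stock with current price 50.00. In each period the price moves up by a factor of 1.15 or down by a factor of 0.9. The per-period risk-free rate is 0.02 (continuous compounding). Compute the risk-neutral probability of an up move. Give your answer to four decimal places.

p = 0.4808

Risk-neutral probability p = (e^0.02 − 0.9)/(1.15 − 0.9) = 0.1202/0.2500 = 0.4808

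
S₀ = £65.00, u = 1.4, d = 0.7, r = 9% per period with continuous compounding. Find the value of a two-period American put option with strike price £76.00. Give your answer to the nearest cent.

Risk-neutral probability p = (e^0.09 − 0.7)/(1.4 − 0.7) = 0.3942/0.7000 = 0.5631
Terminal stock prices: S_uu = 127.4, S_ud = 63.7, S_dd = 31.85
Terminal payoffs (K − S): max(-51.4, 0) = 0, max(12.3, 0) = 12.3, max(44.15, 0) = 44.15
Node u (S = 91): continuation = e^(−0.09)·[0.5631·0.0000 + 0.4369·12.3000] = 4.9113; exercise value = 0.0000 ≤ continuation, so V_u = 4.9113
Node d (S = 45.5): continuation = e^(−0.09)·[0.5631·12.3000 + 0.4369·44.1500] = 23.9588; exercise value = 30.5000 > continuation, so V_d = 30.5000 (exercise)
Node 0 (S = 65): continuation = e^(−0.09)·[0.5631·4.9113 + 0.4369·30.5000] = 14.7059; exercise value = 11.0000 ≤ continuation, so V_0 = 14.7059

£14.71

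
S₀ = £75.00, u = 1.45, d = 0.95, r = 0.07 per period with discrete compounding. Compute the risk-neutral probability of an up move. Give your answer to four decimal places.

p = 0.2400

Risk-neutral probability p = (1 + 0.07 − 0.95)/(1.45 − 0.95) = 0.1200/0.5000 = 0.2400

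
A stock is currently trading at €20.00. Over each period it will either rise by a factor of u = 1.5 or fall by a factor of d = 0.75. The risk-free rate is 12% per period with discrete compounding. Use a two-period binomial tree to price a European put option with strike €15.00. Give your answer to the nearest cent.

€0.77

Risk-neutral probability p = (1 + 0.12 − 0.75)/(1.5 − 0.75) = 0.3700/0.7500 = 0.4933
Terminal stock prices: S_uu = 45, S_ud = 22.5, S_dd = 11.25
Terminal payoffs (K − S): max(-30, 0) = 0, max(-7.5, 0) = 0, max(3.75, 0) = 3.75
Node u (S = 30): V_u = 1/1.12·[0.4933·0.0000 + 0.5067·0.0000] = 0.0000
Node d (S = 15): V_d = 1/1.12·[0.4933·0.0000 + 0.5067·3.7500] = 1.6964
Node 0 (S = 20): V_0 = 1/1.12·[0.4933·0.0000 + 0.5067·1.6964] = 0.7674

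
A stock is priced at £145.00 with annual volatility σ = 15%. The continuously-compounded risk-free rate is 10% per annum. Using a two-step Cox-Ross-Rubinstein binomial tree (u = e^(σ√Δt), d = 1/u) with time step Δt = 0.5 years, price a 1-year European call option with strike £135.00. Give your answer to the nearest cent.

£24.15

CRR parameters: u = e^(σ√Δt) = e^(0.15·√0.5) = 1.1119, d = 1/u = 0.8994
Per-period rate: rΔt = 0.1·0.5 = 0.05, so R = e^0.05 = 1.0513
Risk-neutral probability p = (e^0.05 − 0.8994)/(1.1119 − 0.8994) = 0.1519/0.2125 = 0.7148
Terminal stock prices: S_uu = 179.3, S_ud = 145, S_dd = 117.3
Terminal payoffs (S − K): max(44.27, 0) = 44.27, max(10, 0) = 10, max(-17.72, 0) = 0
Node u (S = 161.2): V_u = e^(−0.05)·[0.7148·44.2651 + 0.2852·10.0000] = 32.8088
Node d (S = 130.4): V_d = e^(−0.05)·[0.7148·10.0000 + 0.2852·0.0000] = 6.7989
Node 0 (S = 145): V_0 = e^(−0.05)·[0.7148·32.8088 + 0.2852·6.7989] = 24.1512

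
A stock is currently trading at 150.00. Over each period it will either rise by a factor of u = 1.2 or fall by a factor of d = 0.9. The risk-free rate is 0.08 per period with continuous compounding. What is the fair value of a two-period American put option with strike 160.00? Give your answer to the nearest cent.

10.00

Risk-neutral probability p = (e^0.08 − 0.9)/(1.2 − 0.9) = 0.1833/0.3000 = 0.6110
Terminal stock prices: S_uu = 216, S_ud = 162, S_dd = 121.5
Terminal payoffs (K − S): max(-56, 0) = 0, max(-2, 0) = 0, max(38.5, 0) = 38.5
Node u (S = 180): continuation = e^(−0.08)·[0.6110·0.0000 + 0.3890·0.0000] = 0.0000; exercise value = 0.0000 ≤ continuation, so V_u = 0.0000
Node d (S = 135): continuation = e^(−0.08)·[0.6110·0.0000 + 0.3890·38.5000] = 13.8266; exercise value = 25.0000 > continuation, so V_d = 25.0000 (exercise)
Node 0 (S = 150): continuation = e^(−0.08)·[0.6110·0.0000 + 0.3890·25.0000] = 8.9783; exercise value = 10.0000 > continuation, so V_0 = 10.0000 (exercise)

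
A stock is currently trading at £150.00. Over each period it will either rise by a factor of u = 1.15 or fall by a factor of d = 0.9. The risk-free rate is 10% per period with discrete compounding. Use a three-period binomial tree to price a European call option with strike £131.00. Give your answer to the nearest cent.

Risk-neutral probability p = (1 + 0.1 − 0.9)/(1.15 − 0.9) = 0.2000/0.2500 = 0.8000
Terminal stock prices: S_uuu = 228.1, S_uud = 178.5, S_udd = 139.7, S_ddd = 109.4
Terminal payoffs (S − K): max(97.13, 0) = 97.13, max(47.54, 0) = 47.54, max(8.725, 0) = 8.725, max(-21.65, 0) = 0
Node uu (S = 198.4): V_uu = 1/1.1·[0.8000·97.1312 + 0.2000·47.5375] = 79.2841
Node ud (S = 155.2): V_ud = 1/1.1·[0.8000·47.5375 + 0.2000·8.7250] = 36.1591
Node dd (S = 121.5): V_dd = 1/1.1·[0.8000·8.7250 + 0.2000·0.0000] = 6.3455
Node u (S = 172.5): V_u = 1/1.1·[0.8000·79.2841 + 0.2000·36.1591] = 64.2355
Node d (S = 135): V_d = 1/1.1·[0.8000·36.1591 + 0.2000·6.3455] = 27.4512
Node 0 (S = 150): V_0 = 1/1.1·[0.8000·64.2355 + 0.2000·27.4512] = 51.7079

£51.71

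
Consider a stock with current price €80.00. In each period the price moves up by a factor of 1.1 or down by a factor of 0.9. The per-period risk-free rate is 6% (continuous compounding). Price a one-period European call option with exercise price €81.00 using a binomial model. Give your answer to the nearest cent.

€5.33

Risk-neutral probability p = (e^0.06 − 0.9)/(1.1 − 0.9) = 0.1618/0.2000 = 0.8092
Terminal stock prices: S_u = 88, S_d = 72
Terminal payoffs (S − K): max(7, 0) = 7, max(-9, 0) = 0
Node 0 (S = 80): V_0 = e^(−0.06)·[0.8092·7.0000 + 0.1908·0.0000] = 5.3344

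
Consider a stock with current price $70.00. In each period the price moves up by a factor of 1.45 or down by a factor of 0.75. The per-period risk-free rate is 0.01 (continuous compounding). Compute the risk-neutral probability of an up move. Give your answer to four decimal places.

p = 0.3715

Risk-neutral probability p = (e^0.01 − 0.75)/(1.45 − 0.75) = 0.2601/0.7000 = 0.3715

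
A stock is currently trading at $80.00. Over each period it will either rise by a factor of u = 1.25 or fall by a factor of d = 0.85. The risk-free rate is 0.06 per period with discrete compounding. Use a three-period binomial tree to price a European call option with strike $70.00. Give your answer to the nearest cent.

$23.10

Risk-neutral probability p = (1 + 0.06 − 0.85)/(1.25 − 0.85) = 0.2100/0.4000 = 0.5250
Terminal stock prices: S_uuu = 156.2, S_uud = 106.2, S_udd = 72.25, S_ddd = 49.13
Terminal payoffs (S − K): max(86.25, 0) = 86.25, max(36.25, 0) = 36.25, max(2.25, 0) = 2.25, max(-20.87, 0) = 0
Node uu (S = 125): V_uu = 1/1.06·[0.5250·86.2500 + 0.4750·36.2500] = 58.9623
Node ud (S = 85): V_ud = 1/1.06·[0.5250·36.2500 + 0.4750·2.2500] = 18.9623
Node dd (S = 57.8): V_dd = 1/1.06·[0.5250·2.2500 + 0.4750·0.0000] = 1.1144
Node u (S = 100): V_u = 1/1.06·[0.5250·58.9623 + 0.4750·18.9623] = 37.7002
Node d (S = 68): V_d = 1/1.06·[0.5250·18.9623 + 0.4750·1.1144] = 9.8911
Node 0 (S = 80): V_0 = 1/1.06·[0.5250·37.7002 + 0.4750·9.8911] = 23.1046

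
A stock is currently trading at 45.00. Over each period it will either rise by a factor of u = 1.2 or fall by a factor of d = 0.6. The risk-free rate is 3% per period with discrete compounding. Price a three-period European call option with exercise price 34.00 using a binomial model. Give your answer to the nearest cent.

Risk-neutral probability p = (1 + 0.03 − 0.6)/(1.2 − 0.6) = 0.4300/0.6000 = 0.7167
Terminal stock prices: S_uuu = 77.76, S_uud = 38.88, S_udd = 19.44, S_ddd = 9.72
Terminal payoffs (S − K): max(43.76, 0) = 43.76, max(4.88, 0) = 4.88, max(-14.56, 0) = 0, max(-24.28, 0) = 0
Node uu (S = 64.8): V_uu = 1/1.03·[0.7167·43.7600 + 0.2833·4.8800] = 31.7903
Node ud (S = 32.4): V_ud = 1/1.03·[0.7167·4.8800 + 0.2833·0.0000] = 3.3955
Node dd (S = 16.2): V_dd = 1/1.03·[0.7167·0.0000 + 0.2833·0.0000] = 0.0000
Node u (S = 54): V_u = 1/1.03·[0.7167·31.7903 + 0.2833·3.3955] = 23.0535
Node d (S = 27): V_d = 1/1.03·[0.7167·3.3955 + 0.2833·0.0000] = 2.3625
Node 0 (S = 45): V_0 = 1/1.03·[0.7167·23.0535 + 0.2833·2.3625] = 16.6903

16.69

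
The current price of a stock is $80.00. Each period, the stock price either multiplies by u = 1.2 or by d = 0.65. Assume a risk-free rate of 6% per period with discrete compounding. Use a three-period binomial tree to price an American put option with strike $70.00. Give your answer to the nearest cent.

Risk-neutral probability p = (1 + 0.06 − 0.65)/(1.2 − 0.65) = 0.4100/0.5500 = 0.7455
Terminal stock prices: S_uuu = 138.2, S_uud = 74.88, S_udd = 40.56, S_ddd = 21.97
Terminal payoffs (K − S): max(-68.24, 0) = 0, max(-4.88, 0) = 0, max(29.44, 0) = 29.44, max(48.03, 0) = 48.03
Node uu (S = 115.2): continuation = 1/1.06·[0.7455·0.0000 + 0.2545·0.0000] = 0.0000; exercise value = 0.0000 ≤ continuation, so V_uu = 0.0000
Node ud (S = 62.4): continuation = 1/1.06·[0.7455·0.0000 + 0.2545·29.4400] = 7.0696; exercise value = 7.6000 > continuation, so V_ud = 7.6000 (exercise)
Node dd (S = 33.8): continuation = 1/1.06·[0.7455·29.4400 + 0.2545·48.0300] = 32.2377; exercise value = 36.2000 > continuation, so V_dd = 36.2000 (exercise)
Node u (S = 96): continuation = 1/1.06·[0.7455·0.0000 + 0.2545·7.6000] = 1.8250; exercise value = 0.0000 ≤ continuation, so V_u = 1.8250
Node d (S = 52): continuation = 1/1.06·[0.7455·7.6000 + 0.2545·36.2000] = 14.0377; exercise value = 18.0000 > continuation, so V_d = 18.0000 (exercise)
Node 0 (S = 80): continuation = 1/1.06·[0.7455·1.8250 + 0.2545·18.0000] = 5.6059; exercise value = 0.0000 ≤ continuation, so V_0 = 5.6059

$5.61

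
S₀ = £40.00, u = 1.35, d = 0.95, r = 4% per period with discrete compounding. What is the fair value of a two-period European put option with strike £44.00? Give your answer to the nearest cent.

£4.39

Risk-neutral probability p = (1 + 0.04 − 0.95)/(1.35 − 0.95) = 0.0900/0.4000 = 0.2250
Terminal stock prices: S_uu = 72.9, S_ud = 51.3, S_dd = 36.1
Terminal payoffs (K − S): max(-28.9, 0) = 0, max(-7.3, 0) = 0, max(7.9, 0) = 7.9
Node u (S = 54): V_u = 1/1.04·[0.2250·0.0000 + 0.7750·0.0000] = 0.0000
Node d (S = 38): V_d = 1/1.04·[0.2250·0.0000 + 0.7750·7.9000] = 5.8870
Node 0 (S = 40): V_0 = 1/1.04·[0.2250·0.0000 + 0.7750·5.8870] = 4.3870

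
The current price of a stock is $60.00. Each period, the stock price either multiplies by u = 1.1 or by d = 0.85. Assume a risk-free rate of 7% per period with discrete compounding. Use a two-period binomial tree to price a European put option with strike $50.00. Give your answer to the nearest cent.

Risk-neutral probability p = (1 + 0.07 − 0.85)/(1.1 − 0.85) = 0.2200/0.2500 = 0.8800
Terminal stock prices: S_uu = 72.6, S_ud = 56.1, S_dd = 43.35
Terminal payoffs (K − S): max(-22.6, 0) = 0, max(-6.1, 0) = 0, max(6.65, 0) = 6.65
Node u (S = 66): V_u = 1/1.07·[0.8800·0.0000 + 0.1200·0.0000] = 0.0000
Node d (S = 51): V_d = 1/1.07·[0.8800·0.0000 + 0.1200·6.6500] = 0.7458
Node 0 (S = 60): V_0 = 1/1.07·[0.8800·0.0000 + 0.1200·0.7458] = 0.0836

$0.08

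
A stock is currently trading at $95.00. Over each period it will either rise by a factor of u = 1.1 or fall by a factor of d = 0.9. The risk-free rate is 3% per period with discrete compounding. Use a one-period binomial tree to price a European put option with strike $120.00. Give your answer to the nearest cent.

$21.50

Risk-neutral probability p = (1 + 0.03 − 0.9)/(1.1 − 0.9) = 0.1300/0.2000 = 0.6500
Terminal stock prices: S_u = 104.5, S_d = 85.5
Terminal payoffs (K − S): max(15.5, 0) = 15.5, max(34.5, 0) = 34.5
Node 0 (S = 95): V_0 = 1/1.03·[0.6500·15.5000 + 0.3500·34.5000] = 21.5049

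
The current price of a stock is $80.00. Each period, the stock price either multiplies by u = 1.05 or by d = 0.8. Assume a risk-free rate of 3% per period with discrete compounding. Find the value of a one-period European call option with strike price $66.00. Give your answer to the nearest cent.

$16.08

Risk-neutral probability p = (1 + 0.03 − 0.8)/(1.05 − 0.8) = 0.2300/0.2500 = 0.9200
Terminal stock prices: S_u = 84, S_d = 64
Terminal payoffs (S − K): max(18, 0) = 18, max(-2, 0) = 0
Node 0 (S = 80): V_0 = 1/1.03·[0.9200·18.0000 + 0.0800·0.0000] = 16.0777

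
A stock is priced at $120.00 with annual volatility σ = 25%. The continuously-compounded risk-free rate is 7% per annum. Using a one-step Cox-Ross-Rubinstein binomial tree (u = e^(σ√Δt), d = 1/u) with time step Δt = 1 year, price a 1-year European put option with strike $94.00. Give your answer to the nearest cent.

$0.21

CRR parameters: u = e^(σ√Δt) = e^(0.25·√1) = 1.2840, d = 1/u = 0.7788
Per-period rate: rΔt = 0.07·1 = 0.07, so R = e^0.07 = 1.0725
Risk-neutral probability p = (e^0.07 − 0.7788)/(1.2840 − 0.7788) = 0.2937/0.5052 = 0.5813
Terminal stock prices: S_u = 154.1, S_d = 93.46
Terminal payoffs (K − S): max(-60.08, 0) = 0, max(0.5439, 0) = 0.5439
Node 0 (S = 120): V_0 = e^(−0.07)·[0.5813·0.0000 + 0.4187·0.5439] = 0.2123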